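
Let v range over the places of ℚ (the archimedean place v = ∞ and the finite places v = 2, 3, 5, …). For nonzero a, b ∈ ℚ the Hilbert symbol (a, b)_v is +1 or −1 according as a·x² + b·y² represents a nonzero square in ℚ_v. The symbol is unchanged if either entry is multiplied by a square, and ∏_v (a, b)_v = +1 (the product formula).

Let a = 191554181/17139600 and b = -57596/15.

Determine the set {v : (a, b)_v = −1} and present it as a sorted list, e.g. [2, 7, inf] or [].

[3, 17]

Mod squares: a ≡ 221, b ≡ -1785. Check v ∈ {∞, 2, 3, 5, 7, 11, 13, 17, 19, 23}.
v=17: a=17^1·(≡16), b=17^1·(≡11) mod 17; (16|17)=+1, (11|17)=-1; (−1)^{1·1·8}·(+1)^1·(-1)^1 = -1.
v=5: a=5^-2·(≡4), b=5^-1·(≡3) mod 5; (4|5)=+1, (3|5)=-1; (−1)^{-2·-1·2}·(+1)^-1·(-1)^-2 = +1.
v=∞: 221 > 0 and -1785 < 0  ⇒  (a,b)_∞ = +1.
v=3: a=3^-4·(≡2), b=3^-1·(≡2) mod 3; (2|3)=-1, (2|3)=-1; (−1)^{-4·-1·1}·(-1)^-1·(-1)^-4 = -1.
v=11: a=11^0·(≡1), b=11^2·(≡2) mod 11; (1|11)=+1, (2|11)=-1; (−1)^{0·2·5}·(+1)^2·(-1)^0 = +1.
v=7: a=7^4·(≡1), b=7^1·(≡4) mod 7; (1|7)=+1, (4|7)=+1; (−1)^{4·1·3}·(+1)^1·(+1)^4 = +1.
v=23: a=23^-2·(≡11), b=23^0·(≡12) mod 23; (11|23)=-1, (12|23)=+1; (−1)^{-2·0·11}·(-1)^0·(+1)^-2 = +1.
v=13: a=13^1·(≡10), b=13^0·(≡10) mod 13; (10|13)=+1, (10|13)=+1; (−1)^{1·0·6}·(+1)^0·(+1)^1 = +1.
v=19: a=19^2·(≡2), b=19^0·(≡16) mod 19; (2|19)=-1, (16|19)=+1; (−1)^{2·0·9}·(-1)^0·(+1)^2 = +1.
v=2: v_2(a)=-4, v_2(b)=2; units ≡ 5, 7 (mod 8); ε·ε+αω+βω = 0·1+-4·0+2·1 ≡ 0  ⇒  (a,b)_2 = +1.
Ram(221, -1785) = {3, 17}; no ℚ_3-point on the conic.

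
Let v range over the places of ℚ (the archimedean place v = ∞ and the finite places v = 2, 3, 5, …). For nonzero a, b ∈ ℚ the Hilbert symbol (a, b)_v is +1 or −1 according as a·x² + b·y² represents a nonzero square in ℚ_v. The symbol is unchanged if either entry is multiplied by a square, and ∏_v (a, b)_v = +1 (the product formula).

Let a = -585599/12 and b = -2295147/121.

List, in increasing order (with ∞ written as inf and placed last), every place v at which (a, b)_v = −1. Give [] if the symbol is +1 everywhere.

(a, b) ≡ (-35853, -2295147) mod (ℚ^×)²; places V = {2, 3, 7, 11, 17, 19, 23, 29, 31, 37, ∞}.
(a,b)_23: α=0, u≡8; β=1, v≡9 (mod 23); (8|23)=+1, (9|23)=+1; sign (−1)^0·+1^1·+1^0 = +1.
(a,b)_7: α=2, u≡1; β=0, v≡3 (mod 7); (1|7)=+1, (3|7)=-1; sign (−1)^0·+1^0·-1^2 = +1.
(a,b)_19: α=1, u≡14; β=0, v≡13 (mod 19); (14|19)=-1, (13|19)=-1; sign (−1)^0·-1^0·-1^1 = -1.
(a,b)_∞: sgn(-35853)=−, sgn(-2295147)=−, so -1.
(a,b)_17: α=1, u≡1; β=0, v≡3 (mod 17); (1|17)=+1, (3|17)=-1; sign (−1)^0·+1^0·-1^1 = -1.
(a,b)_29: α=0, u≡24; β=1, v≡17 (mod 29); (24|29)=+1, (17|29)=-1; sign (−1)^0·+1^1·-1^0 = +1.
(a,b)_37: α=1, u≡10; β=1, v≡24 (mod 37); (10|37)=+1, (24|37)=-1; sign (−1)^0·+1^1·-1^1 = -1.
(a,b)_2: α=-2, β=0; u≡3, v≡5 (mod 8); ε(u)ε(v)=1·0, αω(v)=-2·1, βω(u)=0·1; sum ≡ 0  ⇒  +1.
(a,b)_3: α=-1, u≡1; β=1, v≡2 (mod 3); (1|3)=+1, (2|3)=-1; sign (−1)^1·+1^1·-1^-1 = +1.
(a,b)_11: α=0, u≡8; β=-2, v≡3 (mod 11); (8|11)=-1, (3|11)=+1; sign (−1)^0·-1^-2·+1^0 = +1.
(a,b)_31: α=0, u≡7; β=1, v≡3 (mod 31); (7|31)=+1, (3|31)=-1; sign (−1)^0·+1^1·-1^0 = +1.
Ram(-35853, -2295147) = {17, 19, 37, ∞}; no ℚ_17-point on the conic.

[17, 19, 37, inf]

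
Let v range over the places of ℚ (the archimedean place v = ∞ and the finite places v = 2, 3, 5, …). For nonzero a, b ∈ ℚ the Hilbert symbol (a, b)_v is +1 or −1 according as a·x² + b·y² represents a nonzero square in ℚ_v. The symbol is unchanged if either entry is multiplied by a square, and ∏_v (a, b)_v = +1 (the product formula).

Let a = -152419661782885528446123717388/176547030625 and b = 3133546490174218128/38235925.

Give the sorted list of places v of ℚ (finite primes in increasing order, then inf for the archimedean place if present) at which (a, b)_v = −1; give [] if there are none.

[29, 43]

Mod squares: a ≡ -43, b ≡ 6338501. Check v ∈ {∞, 2, 3, 5, 7, 13, 17, 23, 29, 43}.
v=13: a=13^0·(≡9), b=13^-1·(≡10) mod 13; (9|13)=+1, (10|13)=+1; (−1)^{0·-1·6}·(+1)^-1·(+1)^0 = +1.
v=2: v_2(a)=2, v_2(b)=4; units ≡ 5, 5 (mod 8); ε·ε+αω+βω = 0·0+2·1+4·1 ≡ 0  ⇒  (a,b)_2 = +1.
v=23: a=23^2·(≡9), b=23^1·(≡13) mod 23; (9|23)=+1, (13|23)=+1; (−1)^{2·1·11}·(+1)^1·(+1)^2 = +1.
v=17: a=17^12·(≡13), b=17^7·(≡4) mod 17; (13|17)=+1, (4|17)=+1; (−1)^{12·7·8}·(+1)^7·(+1)^12 = +1.
v=∞: -43 < 0 and 6338501 > 0  ⇒  (a,b)_∞ = +1.
v=29: a=29^2·(≡11), b=29^1·(≡4) mod 29; (11|29)=-1, (4|29)=+1; (−1)^{2·1·14}·(-1)^1·(+1)^2 = -1.
v=43: a=43^5·(≡2), b=43^3·(≡22) mod 43; (2|43)=-1, (22|43)=-1; (−1)^{5·3·21}·(-1)^3·(-1)^5 = -1.
v=7: a=7^-10·(≡6), b=7^-6·(≡1) mod 7; (6|7)=-1, (1|7)=+1; (−1)^{-10·-6·3}·(-1)^-6·(+1)^-10 = +1.
v=5: a=5^-4·(≡3), b=5^-2·(≡4) mod 5; (3|5)=-1, (4|5)=+1; (−1)^{-4·-2·2}·(-1)^-2·(+1)^-4 = +1.
v=3: a=3^0·(≡2), b=3^2·(≡2) mod 3; (2|3)=-1, (2|3)=-1; (−1)^{0·2·1}·(-1)^2·(-1)^0 = +1.
(-43, 6338501 / ℚ) ramifies at {29, 43}: a division algebra.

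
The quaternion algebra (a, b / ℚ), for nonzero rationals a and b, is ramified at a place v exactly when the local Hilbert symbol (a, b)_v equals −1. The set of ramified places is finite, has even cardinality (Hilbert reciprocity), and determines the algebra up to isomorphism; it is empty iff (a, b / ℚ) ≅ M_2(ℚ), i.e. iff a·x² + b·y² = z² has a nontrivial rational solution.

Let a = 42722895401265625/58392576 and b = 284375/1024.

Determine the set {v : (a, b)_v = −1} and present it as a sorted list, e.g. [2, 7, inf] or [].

[2, 7, 13, 19]

(a, b) ≡ (19019, 455) mod (ℚ^×)²; places V = {2, 3, 5, 7, 11, 13, 19, 23, ∞}.
(a,b)_23: α=2, u≡5; β=0, v≡6 (mod 23); (5|23)=-1, (6|23)=+1; sign (−1)^0·-1^0·+1^2 = +1.
(a,b)_5: α=6, u≡1; β=5, v≡4 (mod 5); (1|5)=+1, (4|5)=+1; sign (−1)^0·+1^5·+1^6 = +1.
(a,b)_∞: sgn(19019)=+, sgn(455)=+, so +1.
(a,b)_7: α=3, u≡1; β=1, v≡2 (mod 7); (1|7)=+1, (2|7)=+1; sign (−1)^1·+1^1·+1^3 = -1.
(a,b)_2: α=-16, β=-10; u≡3, v≡7 (mod 8); ε(u)ε(v)=1·1, αω(v)=-16·0, βω(u)=-10·1; sum ≡ 1  ⇒  -1.
(a,b)_11: α=-1, u≡6; β=0, v≡3 (mod 11); (6|11)=-1, (3|11)=+1; sign (−1)^0·-1^0·+1^-1 = +1.
(a,b)_13: α=3, u≡7; β=1, v≡10 (mod 13); (7|13)=-1, (10|13)=+1; sign (−1)^0·-1^1·+1^3 = -1.
(a,b)_3: α=-4, u≡2; β=0, v≡2 (mod 3); (2|3)=-1, (2|3)=-1; sign (−1)^0·-1^0·-1^-4 = +1.
(a,b)_19: α=3, u≡10; β=0, v≡18 (mod 19); (10|19)=-1, (18|19)=-1; sign (−1)^0·-1^0·-1^3 = -1.
(19019, 455 / ℚ) ramifies at {2, 7, 13, 19}: a division algebra.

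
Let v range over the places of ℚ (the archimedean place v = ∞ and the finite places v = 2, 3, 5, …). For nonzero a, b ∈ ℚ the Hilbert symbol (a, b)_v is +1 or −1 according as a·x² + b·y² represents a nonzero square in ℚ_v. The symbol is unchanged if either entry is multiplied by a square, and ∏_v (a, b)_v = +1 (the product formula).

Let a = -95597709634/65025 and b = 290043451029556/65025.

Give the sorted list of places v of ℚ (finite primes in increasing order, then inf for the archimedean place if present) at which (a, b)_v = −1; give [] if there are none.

[2, 23, 29, 47]

(a, b) ≡ (-2319826, 1285309) mod (ℚ^×)²; places V = {2, 3, 5, 7, 17, 23, 29, 37, 41, 47, ∞}.
(a,b)_7: α=2, u≡1; β=2, v≡4 (mod 7); (1|7)=+1, (4|7)=+1; sign (−1)^0·+1^2·+1^2 = +1.
(a,b)_37: α=1, u≡2; β=2, v≡21 (mod 37); (2|37)=-1, (21|37)=+1; sign (−1)^0·-1^2·+1^1 = +1.
(a,b)_47: α=1, u≡19; β=1, v≡23 (mod 47); (19|47)=-1, (23|47)=-1; sign (−1)^1·-1^1·-1^1 = -1.
(a,b)_∞: sgn(-2319826)=−, sgn(1285309)=+, so +1.
(a,b)_17: α=-2, u≡7; β=-2, v≡12 (mod 17); (7|17)=-1, (12|17)=-1; sign (−1)^0·-1^-2·-1^-2 = +1.
(a,b)_5: α=-2, u≡1; β=-2, v≡1 (mod 5); (1|5)=+1, (1|5)=+1; sign (−1)^0·+1^-2·+1^-2 = +1.
(a,b)_41: α=0, u≡20; β=1, v≡37 (mod 41); (20|41)=+1, (37|41)=+1; sign (−1)^0·+1^1·+1^0 = +1.
(a,b)_23: α=1, u≡18; β=1, v≡13 (mod 23); (18|23)=+1, (13|23)=+1; sign (−1)^1·+1^1·+1^1 = -1.
(a,b)_29: α=3, u≡3; β=3, v≡4 (mod 29); (3|29)=-1, (4|29)=+1; sign (−1)^0·-1^3·+1^3 = -1.
(a,b)_3: α=-2, u≡2; β=-2, v≡1 (mod 3); (2|3)=-1, (1|3)=+1; sign (−1)^0·-1^-2·+1^-2 = +1.
(a,b)_2: α=1, β=2; u≡7, v≡5 (mod 8); ε(u)ε(v)=1·0, αω(v)=1·1, βω(u)=2·0; sum ≡ 1  ⇒  -1.
Ram(-2319826, 1285309) = {2, 23, 29, 47}; no ℚ_2-point on the conic.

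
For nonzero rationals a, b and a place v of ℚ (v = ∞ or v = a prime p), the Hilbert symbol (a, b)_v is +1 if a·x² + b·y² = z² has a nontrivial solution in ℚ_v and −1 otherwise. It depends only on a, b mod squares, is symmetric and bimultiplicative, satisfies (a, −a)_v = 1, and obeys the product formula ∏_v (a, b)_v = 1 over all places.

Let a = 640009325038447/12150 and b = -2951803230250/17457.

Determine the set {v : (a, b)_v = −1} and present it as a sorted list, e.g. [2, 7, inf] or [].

[5, 11, 13, 19]

(a, b) ≡ (1482, -330) mod (ℚ^×)²; places V = {2, 3, 5, 7, 11, 13, 19, 23, 43, ∞}.
(a,b)_2: α=-1, β=1; u≡5, v≡3 (mod 8); ε(u)ε(v)=0·1, αω(v)=-1·1, βω(u)=1·1; sum ≡ 0  ⇒  +1.
(a,b)_19: α=5, u≡14; β=4, v≡2 (mod 19); (14|19)=-1, (2|19)=-1; sign (−1)^0·-1^4·-1^5 = -1.
(a,b)_11: α=0, u≡2; β=-1, v≡9 (mod 11); (2|11)=-1, (9|11)=+1; sign (−1)^0·-1^-1·+1^0 = -1.
(a,b)_43: α=0, u≡5; β=2, v≡17 (mod 43); (5|43)=-1, (17|43)=+1; sign (−1)^0·-1^2·+1^0 = +1.
(a,b)_13: α=3, u≡3; β=0, v≡2 (mod 13); (3|13)=+1, (2|13)=-1; sign (−1)^0·+1^0·-1^3 = -1.
(a,b)_∞: sgn(1482)=+, sgn(-330)=−, so +1.
(a,b)_7: α=6, u≡5; β=2, v≡3 (mod 7); (5|7)=-1, (3|7)=-1; sign (−1)^0·-1^2·-1^6 = +1.
(a,b)_3: α=-5, u≡2; β=-1, v≡1 (mod 3); (2|3)=-1, (1|3)=+1; sign (−1)^1·-1^-1·+1^-5 = +1.
(a,b)_23: α=0, u≡19; β=-2, v≡22 (mod 23); (19|23)=-1, (22|23)=-1; sign (−1)^0·-1^-2·-1^0 = +1.
(a,b)_5: α=-2, u≡2; β=3, v≡4 (mod 5); (2|5)=-1, (4|5)=+1; sign (−1)^0·-1^3·+1^-2 = -1.
Ram(1482, -330) = {5, 11, 13, 19}; no ℚ_5-point on the conic.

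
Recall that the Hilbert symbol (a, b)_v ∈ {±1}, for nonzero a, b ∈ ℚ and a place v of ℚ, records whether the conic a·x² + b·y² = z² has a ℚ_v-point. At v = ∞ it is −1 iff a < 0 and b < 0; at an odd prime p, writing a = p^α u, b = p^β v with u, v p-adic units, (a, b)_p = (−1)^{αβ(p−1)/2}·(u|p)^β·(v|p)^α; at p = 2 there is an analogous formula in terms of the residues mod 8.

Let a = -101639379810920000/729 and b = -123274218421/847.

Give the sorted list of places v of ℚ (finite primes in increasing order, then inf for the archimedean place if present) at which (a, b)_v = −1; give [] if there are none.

[7, 23, 31, inf]

Mod squares: a ≡ -3508673, b ≡ -4123. Check v ∈ {∞, 2, 3, 5, 7, 11, 17, 19, 23, 31, 37}.
v=5: a=5^4·(≡2), b=5^0·(≡2) mod 5; (2|5)=-1, (2|5)=-1; (−1)^{4·0·2}·(-1)^0·(-1)^4 = +1.
v=11: a=11^0·(≡2), b=11^-2·(≡6) mod 11; (2|11)=-1, (6|11)=-1; (−1)^{0·-2·5}·(-1)^-2·(-1)^0 = +1.
v=31: a=31^1·(≡3), b=31^1·(≡27) mod 31; (3|31)=-1, (27|31)=-1; (−1)^{1·1·15}·(-1)^1·(-1)^1 = -1.
v=7: a=7^1·(≡5), b=7^-1·(≡5) mod 7; (5|7)=-1, (5|7)=-1; (−1)^{1·-1·3}·(-1)^-1·(-1)^1 = -1.
v=19: a=19^1·(≡2), b=19^1·(≡1) mod 19; (2|19)=-1, (1|19)=+1; (−1)^{1·1·9}·(-1)^1·(+1)^1 = +1.
v=∞: -3508673 < 0 and -4123 < 0  ⇒  (a,b)_∞ = -1.
v=17: a=17^0·(≡4), b=17^2·(≡15) mod 17; (4|17)=+1, (15|17)=+1; (−1)^{0·2·8}·(+1)^2·(+1)^0 = +1.
v=3: a=3^-6·(≡1), b=3^0·(≡2) mod 3; (1|3)=+1, (2|3)=-1; (−1)^{-6·0·1}·(+1)^0·(-1)^-6 = +1.
v=37: a=37^3·(≡31), b=37^2·(≡30) mod 37; (31|37)=-1, (30|37)=+1; (−1)^{3·2·18}·(-1)^2·(+1)^3 = +1.
v=23: a=23^3·(≡18), b=23^2·(≡17) mod 23; (18|23)=+1, (17|23)=-1; (−1)^{3·2·11}·(+1)^2·(-1)^3 = -1.
v=2: v_2(a)=6, v_2(b)=0; units ≡ 7, 5 (mod 8); ε·ε+αω+βω = 1·0+6·1+0·0 ≡ 0  ⇒  (a,b)_2 = +1.
|Ram(-3508673, -4123)| = 4, even; anisotropic at {7, 23, 31, ∞}.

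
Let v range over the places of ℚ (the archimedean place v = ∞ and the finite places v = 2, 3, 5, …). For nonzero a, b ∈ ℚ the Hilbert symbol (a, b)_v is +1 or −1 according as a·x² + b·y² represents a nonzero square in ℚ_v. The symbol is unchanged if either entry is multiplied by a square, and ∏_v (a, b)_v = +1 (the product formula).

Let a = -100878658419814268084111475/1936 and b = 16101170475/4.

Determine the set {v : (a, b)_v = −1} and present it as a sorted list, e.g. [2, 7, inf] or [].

Mod squares: a ≡ -2451, b ≡ 644046819. Check v ∈ {∞, 2, 3, 5, 7, 11, 13, 17, 19, 29, 41, 43}.
v=5: a=5^2·(≡1), b=5^2·(≡1) mod 5; (1|5)=+1, (1|5)=+1; (−1)^{2·2·2}·(+1)^2·(+1)^2 = +1.
v=11: a=11^-2·(≡8), b=11^0·(≡4) mod 11; (8|11)=-1, (4|11)=+1; (−1)^{-2·0·5}·(-1)^0·(+1)^-2 = +1.
v=2: v_2(a)=-4, v_2(b)=-2; units ≡ 5, 3 (mod 8); ε·ε+αω+βω = 0·1+-4·1+-2·1 ≡ 0  ⇒  (a,b)_2 = +1.
v=41: a=41^2·(≡16), b=41^1·(≡17) mod 41; (16|41)=+1, (17|41)=-1; (−1)^{2·1·20}·(+1)^1·(-1)^2 = +1.
v=7: a=7^2·(≡6), b=7^0·(≡3) mod 7; (6|7)=-1, (3|7)=-1; (−1)^{2·0·3}·(-1)^0·(-1)^2 = +1.
v=29: a=29^2·(≡11), b=29^1·(≡8) mod 29; (11|29)=-1, (8|29)=-1; (−1)^{2·1·14}·(-1)^1·(-1)^2 = -1.
v=17: a=17^2·(≡3), b=17^1·(≡7) mod 17; (3|17)=-1, (7|17)=-1; (−1)^{2·1·8}·(-1)^1·(-1)^2 = -1.
v=3: a=3^7·(≡2), b=3^1·(≡2) mod 3; (2|3)=-1, (2|3)=-1; (−1)^{7·1·1}·(-1)^1·(-1)^7 = -1.
v=43: a=43^3·(≡19), b=43^1·(≡37) mod 43; (19|43)=-1, (37|43)=-1; (−1)^{3·1·21}·(-1)^1·(-1)^3 = -1.
v=13: a=13^2·(≡11), b=13^1·(≡10) mod 13; (11|13)=-1, (10|13)=+1; (−1)^{2·1·6}·(-1)^1·(+1)^2 = -1.
v=19: a=19^3·(≡4), b=19^1·(≡6) mod 19; (4|19)=+1, (6|19)=+1; (−1)^{3·1·9}·(+1)^1·(+1)^3 = -1.
v=∞: -2451 < 0 and 644046819 > 0  ⇒  (a,b)_∞ = +1.
(-2451, 644046819 / ℚ) ramifies at {3, 13, 17, 19, 29, 43}: a division algebra.

[3, 13, 17, 19, 29, 43]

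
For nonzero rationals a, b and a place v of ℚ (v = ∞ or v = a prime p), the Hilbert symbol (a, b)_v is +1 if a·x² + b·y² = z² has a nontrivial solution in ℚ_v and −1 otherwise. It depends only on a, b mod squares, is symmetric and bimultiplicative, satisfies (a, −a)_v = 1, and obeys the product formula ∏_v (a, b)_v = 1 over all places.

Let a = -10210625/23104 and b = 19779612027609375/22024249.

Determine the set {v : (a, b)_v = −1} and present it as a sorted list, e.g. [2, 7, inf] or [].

[2, 17]

(a, b) ≡ (-17, 527) mod (ℚ^×)²; places V = {2, 3, 5, 13, 17, 19, 31, ∞}.
(a,b)_5: α=4, u≡2; β=6, v≡3 (mod 5); (2|5)=-1, (3|5)=-1; sign (−1)^0·-1^6·-1^4 = +1.
(a,b)_2: α=-6, β=0; u≡7, v≡7 (mod 8); ε(u)ε(v)=1·1, αω(v)=-6·0, βω(u)=0·0; sum ≡ 1  ⇒  -1.
(a,b)_17: α=1, u≡2; β=3, v≡12 (mod 17); (2|17)=+1, (12|17)=-1; sign (−1)^0·+1^3·-1^1 = -1.
(a,b)_31: α=2, u≡25; β=5, v≡30 (mod 31); (25|31)=+1, (30|31)=-1; sign (−1)^0·+1^5·-1^2 = +1.
(a,b)_13: α=0, u≡10; β=-2, v≡5 (mod 13); (10|13)=+1, (5|13)=-1; sign (−1)^0·+1^-2·-1^0 = +1.
(a,b)_19: α=-2, u≡10; β=-4, v≡2 (mod 19); (10|19)=-1, (2|19)=-1; sign (−1)^0·-1^-4·-1^-2 = +1.
(a,b)_∞: sgn(-17)=−, sgn(527)=+, so +1.
(a,b)_3: α=0, u≡1; β=2, v≡2 (mod 3); (1|3)=+1, (2|3)=-1; sign (−1)^0·+1^2·-1^0 = +1.
Ram(-17, 527) = {2, 17}; no ℚ_2-point on the conic.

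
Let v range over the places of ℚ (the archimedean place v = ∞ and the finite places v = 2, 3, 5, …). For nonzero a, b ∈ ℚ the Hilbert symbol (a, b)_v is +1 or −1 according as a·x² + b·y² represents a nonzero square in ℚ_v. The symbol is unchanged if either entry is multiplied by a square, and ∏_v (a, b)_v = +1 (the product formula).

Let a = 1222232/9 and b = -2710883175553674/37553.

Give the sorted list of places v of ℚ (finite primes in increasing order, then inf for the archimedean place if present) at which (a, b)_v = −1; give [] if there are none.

[2, 11, 29, 43]

Mod squares: a ≡ 305558, b ≡ -36080698. Check v ∈ {∞, 2, 3, 11, 17, 19, 23, 29, 37, 43, 47}.
v=2: v_2(a)=3, v_2(b)=1; units ≡ 3, 3 (mod 8); ε·ε+αω+βω = 1·1+3·1+1·1 ≡ 1  ⇒  (a,b)_2 = -1.
v=23: a=23^0·(≡9), b=23^1·(≡3) mod 23; (9|23)=+1, (3|23)=+1; (−1)^{0·1·11}·(+1)^1·(+1)^0 = +1.
v=17: a=17^1·(≡6), b=17^-1·(≡11) mod 17; (6|17)=-1, (11|17)=-1; (−1)^{1·-1·8}·(-1)^-1·(-1)^1 = +1.
v=47: a=47^0·(≡31), b=47^-2·(≡16) mod 47; (31|47)=-1, (16|47)=+1; (−1)^{0·-2·23}·(-1)^-2·(+1)^0 = +1.
v=∞: 305558 > 0 and -36080698 < 0  ⇒  (a,b)_∞ = +1.
v=3: a=3^-2·(≡2), b=3^4·(≡2) mod 3; (2|3)=-1, (2|3)=-1; (−1)^{-2·4·1}·(-1)^4·(-1)^-2 = +1.
v=37: a=37^0·(≡30), b=37^1·(≡17) mod 37; (30|37)=+1, (17|37)=-1; (−1)^{0·1·18}·(+1)^1·(-1)^0 = +1.
v=43: a=43^1·(≡24), b=43^1·(≡40) mod 43; (24|43)=+1, (40|43)=+1; (−1)^{1·1·21}·(+1)^1·(+1)^1 = -1.
v=11: a=11^1·(≡5), b=11^2·(≡6) mod 11; (5|11)=+1, (6|11)=-1; (−1)^{1·2·5}·(+1)^2·(-1)^1 = -1.
v=29: a=29^0·(≡3), b=29^1·(≡4) mod 29; (3|29)=-1, (4|29)=+1; (−1)^{0·1·14}·(-1)^1·(+1)^0 = -1.
v=19: a=19^1·(≡12), b=19^4·(≡6) mod 19; (12|19)=-1, (6|19)=+1; (−1)^{1·4·9}·(-1)^4·(+1)^1 = +1.
|Ram(305558, -36080698)| = 4, even; anisotropic at {2, 11, 29, 43}.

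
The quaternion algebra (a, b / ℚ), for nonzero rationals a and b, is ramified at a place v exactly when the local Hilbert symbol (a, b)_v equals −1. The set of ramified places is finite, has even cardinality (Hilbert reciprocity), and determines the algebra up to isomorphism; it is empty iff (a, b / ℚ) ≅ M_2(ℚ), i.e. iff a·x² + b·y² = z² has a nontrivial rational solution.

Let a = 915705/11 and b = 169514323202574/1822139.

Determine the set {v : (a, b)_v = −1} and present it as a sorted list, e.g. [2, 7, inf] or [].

(a, b) ≡ (124355, 154) mod (ℚ^×)²; places V = {2, 3, 5, 7, 11, 17, 19, 37, ∞}.
(a,b)_37: α=0, u≡6; β=-2, v≡31 (mod 37); (6|37)=-1, (31|37)=-1; sign (−1)^0·-1^-2·-1^0 = +1.
(a,b)_19: α=1, u≡1; β=4, v≡10 (mod 19); (1|19)=+1, (10|19)=-1; sign (−1)^0·+1^4·-1^1 = -1.
(a,b)_∞: sgn(124355)=+, sgn(154)=+, so +1.
(a,b)_3: α=4, u≡2; β=8, v≡1 (mod 3); (2|3)=-1, (1|3)=+1; sign (−1)^0·-1^8·+1^4 = +1.
(a,b)_5: α=1, u≡1; β=0, v≡1 (mod 5); (1|5)=+1, (1|5)=+1; sign (−1)^0·+1^0·+1^1 = +1.
(a,b)_7: α=1, u≡5; β=3, v≡4 (mod 7); (5|7)=-1, (4|7)=+1; sign (−1)^1·-1^3·+1^1 = +1.
(a,b)_2: α=0, β=1; u≡3, v≡5 (mod 8); ε(u)ε(v)=1·0, αω(v)=0·1, βω(u)=1·1; sum ≡ 1  ⇒  -1.
(a,b)_17: α=1, u≡7; β=2, v≡16 (mod 17); (7|17)=-1, (16|17)=+1; sign (−1)^0·-1^2·+1^1 = +1.
(a,b)_11: α=-1, u≡10; β=-3, v≡4 (mod 11); (10|11)=-1, (4|11)=+1; sign (−1)^1·-1^-3·+1^-1 = +1.
Ram(124355, 154) = {2, 19}; no ℚ_2-point on the conic.

[2, 19]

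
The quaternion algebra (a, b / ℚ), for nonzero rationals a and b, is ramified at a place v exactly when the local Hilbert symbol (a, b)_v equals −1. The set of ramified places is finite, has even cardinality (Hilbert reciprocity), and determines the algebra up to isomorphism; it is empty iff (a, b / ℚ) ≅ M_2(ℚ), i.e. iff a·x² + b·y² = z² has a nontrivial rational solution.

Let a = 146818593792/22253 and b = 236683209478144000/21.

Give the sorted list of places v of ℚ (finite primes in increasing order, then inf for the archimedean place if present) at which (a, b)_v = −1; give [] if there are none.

[3, 13]

Mod squares: a ≡ 1001, b ≡ 210. Check v ∈ {∞, 2, 3, 5, 7, 11, 13, 17, 41}.
v=7: a=7^-1·(≡3), b=7^-1·(≡4) mod 7; (3|7)=-1, (4|7)=+1; (−1)^{-1·-1·3}·(-1)^-1·(+1)^-1 = +1.
v=41: a=41^2·(≡30), b=41^4·(≡9) mod 41; (30|41)=-1, (9|41)=+1; (−1)^{2·4·20}·(-1)^4·(+1)^2 = +1.
v=2: v_2(a)=10, v_2(b)=15; units ≡ 1, 1 (mod 8); ε·ε+αω+βω = 0·0+10·0+15·0 ≡ 0  ⇒  (a,b)_2 = +1.
v=∞: 1001 > 0 and 210 > 0  ⇒  (a,b)_∞ = +1.
v=11: a=11^-1·(≡9), b=11^2·(≡9) mod 11; (9|11)=+1, (9|11)=+1; (−1)^{-1·2·5}·(+1)^2·(+1)^-1 = +1.
v=17: a=17^-2·(≡4), b=17^0·(≡11) mod 17; (4|17)=+1, (11|17)=-1; (−1)^{-2·0·8}·(+1)^0·(-1)^-2 = +1.
v=5: a=5^0·(≡4), b=5^3·(≡2) mod 5; (4|5)=+1, (2|5)=-1; (−1)^{0·3·2}·(+1)^3·(-1)^0 = +1.
v=3: a=3^8·(≡2), b=3^-1·(≡1) mod 3; (2|3)=-1, (1|3)=+1; (−1)^{8·-1·1}·(-1)^-1·(+1)^8 = -1.
v=13: a=13^1·(≡10), b=13^2·(≡5) mod 13; (10|13)=+1, (5|13)=-1; (−1)^{1·2·6}·(+1)^2·(-1)^1 = -1.
Ram(1001, 210) = {3, 13}; no ℚ_3-point on the conic.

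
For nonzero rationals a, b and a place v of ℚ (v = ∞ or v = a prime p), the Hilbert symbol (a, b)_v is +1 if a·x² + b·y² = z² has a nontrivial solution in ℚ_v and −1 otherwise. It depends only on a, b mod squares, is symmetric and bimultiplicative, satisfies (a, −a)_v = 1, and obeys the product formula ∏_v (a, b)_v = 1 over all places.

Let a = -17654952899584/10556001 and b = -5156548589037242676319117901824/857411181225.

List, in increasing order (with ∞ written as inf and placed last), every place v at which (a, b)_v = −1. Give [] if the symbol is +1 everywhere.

[2, 11, 13, 17, 23, 29, 31, inf]

(a, b) ≡ (-351860509, -4669) mod (ℚ^×)²; places V = {2, 3, 5, 7, 11, 13, 17, 19, 23, 29, 31, ∞}.
(a,b)_29: α=1, u≡3; β=3, v≡24 (mod 29); (3|29)=-1, (24|29)=+1; sign (−1)^0·-1^3·+1^1 = -1.
(a,b)_2: α=10, β=30; u≡3, v≡3 (mod 8); ε(u)ε(v)=1·1, αω(v)=10·1, βω(u)=30·1; sum ≡ 1  ⇒  -1.
(a,b)_17: α=1, u≡14; β=0, v≡3 (mod 17); (14|17)=-1, (3|17)=-1; sign (−1)^0·-1^0·-1^1 = -1.
(a,b)_11: α=1, u≡10; β=2, v≡10 (mod 11); (10|11)=-1, (10|11)=-1; sign (−1)^0·-1^2·-1^1 = -1.
(a,b)_23: α=1, u≡6; β=3, v≡6 (mod 23); (6|23)=+1, (6|23)=+1; sign (−1)^1·+1^3·+1^1 = -1.
(a,b)_∞: sgn(-351860509)=−, sgn(-4669)=−, so -1.
(a,b)_31: α=1, u≡16; β=2, v≡22 (mod 31); (16|31)=+1, (22|31)=-1; sign (−1)^0·+1^2·-1^1 = -1.
(a,b)_19: α=-4, u≡17; β=-6, v≡4 (mod 19); (17|19)=+1, (4|19)=+1; sign (−1)^0·+1^-6·+1^-4 = +1.
(a,b)_3: α=-4, u≡2; β=-6, v≡2 (mod 3); (2|3)=-1, (2|3)=-1; sign (−1)^0·-1^-6·-1^-4 = +1.
(a,b)_7: α=3, u≡4; β=7, v≡6 (mod 7); (4|7)=+1, (6|7)=-1; sign (−1)^1·+1^7·-1^3 = +1.
(a,b)_5: α=0, u≡1; β=-2, v≡4 (mod 5); (1|5)=+1, (4|5)=+1; sign (−1)^0·+1^-2·+1^0 = +1.
(a,b)_13: α=1, u≡5; β=2, v≡11 (mod 13); (5|13)=-1, (11|13)=-1; sign (−1)^0·-1^2·-1^1 = -1.
Ram(-351860509, -4669) = {2, 11, 13, 17, 23, 29, 31, ∞}; no ℚ_2-point on the conic.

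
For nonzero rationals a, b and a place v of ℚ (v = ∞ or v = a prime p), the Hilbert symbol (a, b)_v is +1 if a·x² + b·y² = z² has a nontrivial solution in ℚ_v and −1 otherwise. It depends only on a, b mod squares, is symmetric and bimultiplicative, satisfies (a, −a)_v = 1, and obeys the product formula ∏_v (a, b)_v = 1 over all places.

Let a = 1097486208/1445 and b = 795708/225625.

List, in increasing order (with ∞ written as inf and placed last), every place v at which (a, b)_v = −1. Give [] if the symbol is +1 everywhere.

Mod squares: a ≡ 26390, b ≡ 23. Check v ∈ {∞, 2, 3, 5, 7, 13, 17, 19, 23, 29, 31}.
v=7: a=7^1·(≡4), b=7^0·(≡4) mod 7; (4|7)=+1, (4|7)=+1; (−1)^{1·0·3}·(+1)^0·(+1)^1 = +1.
v=∞: 26390 > 0 and 23 > 0  ⇒  (a,b)_∞ = +1.
v=5: a=5^-1·(≡2), b=5^-4·(≡3) mod 5; (2|5)=-1, (3|5)=-1; (−1)^{-1·-4·2}·(-1)^-4·(-1)^-1 = -1.
v=3: a=3^2·(≡2), b=3^2·(≡2) mod 3; (2|3)=-1, (2|3)=-1; (−1)^{2·2·1}·(-1)^2·(-1)^2 = +1.
v=2: v_2(a)=7, v_2(b)=2; units ≡ 3, 7 (mod 8); ε·ε+αω+βω = 1·1+7·0+2·1 ≡ 1  ⇒  (a,b)_2 = -1.
v=19: a=19^2·(≡14), b=19^-2·(≡6) mod 19; (14|19)=-1, (6|19)=+1; (−1)^{2·-2·9}·(-1)^-2·(+1)^2 = +1.
v=17: a=17^-2·(≡11), b=17^0·(≡6) mod 17; (11|17)=-1, (6|17)=-1; (−1)^{-2·0·8}·(-1)^0·(-1)^-2 = +1.
v=31: a=31^0·(≡8), b=31^2·(≡12) mod 31; (8|31)=+1, (12|31)=-1; (−1)^{0·2·15}·(+1)^2·(-1)^0 = +1.
v=13: a=13^1·(≡8), b=13^0·(≡3) mod 13; (8|13)=-1, (3|13)=+1; (−1)^{1·0·6}·(-1)^0·(+1)^1 = +1.
v=23: a=23^0·(≡2), b=23^1·(≡13) mod 23; (2|23)=+1, (13|23)=+1; (−1)^{0·1·11}·(+1)^1·(+1)^0 = +1.
v=29: a=29^1·(≡2), b=29^0·(≡7) mod 29; (2|29)=-1, (7|29)=+1; (−1)^{1·0·14}·(-1)^0·(+1)^1 = +1.
|Ram(26390, 23)| = 2, even; anisotropic at {2, 5}.

[2, 5]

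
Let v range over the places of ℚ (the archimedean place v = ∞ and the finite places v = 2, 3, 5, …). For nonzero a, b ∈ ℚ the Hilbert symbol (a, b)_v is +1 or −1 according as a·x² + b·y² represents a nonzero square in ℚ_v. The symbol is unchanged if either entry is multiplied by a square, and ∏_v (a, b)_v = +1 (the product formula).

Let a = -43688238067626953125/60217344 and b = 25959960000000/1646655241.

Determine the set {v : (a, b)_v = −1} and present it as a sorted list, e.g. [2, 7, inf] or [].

[2, 3, 5, 13]

Mod squares: a ≡ -78, b ≡ 390. Check v ∈ {∞, 2, 3, 5, 7, 11, 13, 17, 19, 31, 43}.
v=11: a=11^-2·(≡8), b=11^-2·(≡3) mod 11; (8|11)=-1, (3|11)=+1; (−1)^{-2·-2·5}·(-1)^-2·(+1)^-2 = +1.
v=5: a=5^16·(≡2), b=5^7·(≡3) mod 5; (2|5)=-1, (3|5)=-1; (−1)^{16·7·2}·(-1)^7·(-1)^16 = -1.
v=2: v_2(a)=-11, v_2(b)=9; units ≡ 1, 3 (mod 8); ε·ε+αω+βω = 0·1+-11·1+9·0 ≡ 1  ⇒  (a,b)_2 = -1.
v=17: a=17^0·(≡6), b=17^-2·(≡15) mod 17; (6|17)=-1, (15|17)=+1; (−1)^{0·-2·8}·(-1)^-2·(+1)^0 = +1.
v=3: a=3^-5·(≡1), b=3^3·(≡1) mod 3; (1|3)=+1, (1|3)=+1; (−1)^{-5·3·1}·(+1)^3·(+1)^-5 = -1.
v=∞: -78 < 0 and 390 > 0  ⇒  (a,b)_∞ = +1.
v=19: a=19^4·(≡1), b=19^0·(≡8) mod 19; (1|19)=+1, (8|19)=-1; (−1)^{4·0·9}·(+1)^0·(-1)^4 = +1.
v=7: a=7^0·(≡5), b=7^-2·(≡5) mod 7; (5|7)=-1, (5|7)=-1; (−1)^{0·-2·3}·(-1)^-2·(-1)^0 = +1.
v=31: a=31^0·(≡29), b=31^-2·(≡14) mod 31; (29|31)=-1, (14|31)=+1; (−1)^{0·-2·15}·(-1)^-2·(+1)^0 = +1.
v=43: a=43^0·(≡42), b=43^2·(≡30) mod 43; (42|43)=-1, (30|43)=-1; (−1)^{0·2·21}·(-1)^2·(-1)^0 = +1.
v=13: a=13^3·(≡6), b=13^1·(≡12) mod 13; (6|13)=-1, (12|13)=+1; (−1)^{3·1·6}·(-1)^1·(+1)^3 = -1.
|Ram(-78, 390)| = 4, even; anisotropic at {2, 3, 5, 13}.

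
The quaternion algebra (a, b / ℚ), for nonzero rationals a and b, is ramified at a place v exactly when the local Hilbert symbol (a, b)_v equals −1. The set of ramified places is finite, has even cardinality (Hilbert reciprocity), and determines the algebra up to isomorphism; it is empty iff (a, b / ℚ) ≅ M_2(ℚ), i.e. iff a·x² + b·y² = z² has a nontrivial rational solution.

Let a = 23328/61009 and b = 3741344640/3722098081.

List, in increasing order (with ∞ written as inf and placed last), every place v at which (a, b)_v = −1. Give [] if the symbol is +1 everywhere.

(a, b) ≡ (2, 110) mod (ℚ^×)²; places V = {2, 3, 5, 11, 13, 19, ∞}.
(a,b)_3: α=6, u≡2; β=12, v≡2 (mod 3); (2|3)=-1, (2|3)=-1; sign (−1)^0·-1^12·-1^6 = +1.
(a,b)_11: α=0, u≡10; β=1, v≡2 (mod 11); (10|11)=-1, (2|11)=-1; sign (−1)^0·-1^1·-1^0 = -1.
(a,b)_13: α=-2, u≡11; β=-4, v≡8 (mod 13); (11|13)=-1, (8|13)=-1; sign (−1)^0·-1^-4·-1^-2 = +1.
(a,b)_19: α=-2, u≡2; β=-4, v≡18 (mod 19); (2|19)=-1, (18|19)=-1; sign (−1)^0·-1^-4·-1^-2 = +1.
(a,b)_∞: sgn(2)=+, sgn(110)=+, so +1.
(a,b)_5: α=0, u≡2; β=1, v≡3 (mod 5); (2|5)=-1, (3|5)=-1; sign (−1)^0·-1^1·-1^0 = -1.
(a,b)_2: α=5, β=7; u≡1, v≡7 (mod 8); ε(u)ε(v)=0·1, αω(v)=5·0, βω(u)=7·0; sum ≡ 0  ⇒  +1.
Ram(2, 110) = {5, 11}; no ℚ_5-point on the conic.

[5, 11]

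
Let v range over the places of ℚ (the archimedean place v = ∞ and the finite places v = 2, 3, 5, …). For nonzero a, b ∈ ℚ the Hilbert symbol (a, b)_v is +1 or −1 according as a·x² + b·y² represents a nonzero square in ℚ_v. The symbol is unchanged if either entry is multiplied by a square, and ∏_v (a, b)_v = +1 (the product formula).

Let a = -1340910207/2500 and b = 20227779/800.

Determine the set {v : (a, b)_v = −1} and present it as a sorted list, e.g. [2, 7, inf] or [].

(a, b) ≡ (-1839383, 26598) mod (ℚ^×)²; places V = {2, 3, 5, 7, 11, 13, 17, 29, 31, 41, ∞}.
(a,b)_5: α=-4, u≡2; β=-2, v≡2 (mod 5); (2|5)=-1, (2|5)=-1; sign (−1)^0·-1^-2·-1^-4 = +1.
(a,b)_∞: sgn(-1839383)=−, sgn(26598)=+, so +1.
(a,b)_41: α=1, u≡1; β=0, v≡38 (mod 41); (1|41)=+1, (38|41)=-1; sign (−1)^0·+1^0·-1^1 = -1.
(a,b)_3: α=6, u≡1; β=3, v≡1 (mod 3); (1|3)=+1, (1|3)=+1; sign (−1)^0·+1^3·+1^6 = +1.
(a,b)_29: α=1, u≡7; β=0, v≡13 (mod 29); (7|29)=+1, (13|29)=+1; sign (−1)^0·+1^0·+1^1 = +1.
(a,b)_31: α=0, u≡14; β=1, v≡12 (mod 31); (14|31)=+1, (12|31)=-1; sign (−1)^0·+1^1·-1^0 = +1.
(a,b)_11: α=0, u≡4; β=1, v≡1 (mod 11); (4|11)=+1, (1|11)=+1; sign (−1)^0·+1^1·+1^0 = +1.
(a,b)_17: α=1, u≡5; β=0, v≡6 (mod 17); (5|17)=-1, (6|17)=-1; sign (−1)^0·-1^0·-1^1 = -1.
(a,b)_13: α=1, u≡10; β=3, v≡6 (mod 13); (10|13)=+1, (6|13)=-1; sign (−1)^0·+1^3·-1^1 = -1.
(a,b)_2: α=-2, β=-5; u≡1, v≡3 (mod 8); ε(u)ε(v)=0·1, αω(v)=-2·1, βω(u)=-5·0; sum ≡ 0  ⇒  +1.
(a,b)_7: α=1, u≡4; β=0, v≡6 (mod 7); (4|7)=+1, (6|7)=-1; sign (−1)^0·+1^0·-1^1 = -1.
Ram(-1839383, 26598) = {7, 13, 17, 41}; no ℚ_7-point on the conic.

[7, 13, 17, 41]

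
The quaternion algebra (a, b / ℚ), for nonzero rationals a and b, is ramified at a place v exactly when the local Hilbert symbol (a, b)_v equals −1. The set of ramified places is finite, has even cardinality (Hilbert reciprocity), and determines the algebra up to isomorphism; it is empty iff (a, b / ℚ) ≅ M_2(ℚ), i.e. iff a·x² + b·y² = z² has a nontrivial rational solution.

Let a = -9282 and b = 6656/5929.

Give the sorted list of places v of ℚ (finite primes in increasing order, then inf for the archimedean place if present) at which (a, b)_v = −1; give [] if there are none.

[2, 3, 7, 13]

(a, b) ≡ (-9282, 26) mod (ℚ^×)²; places V = {2, 3, 7, 11, 13, 17, ∞}.
(a,b)_17: α=1, u≡15; β=0, v≡2 (mod 17); (15|17)=+1, (2|17)=+1; sign (−1)^0·+1^0·+1^1 = +1.
(a,b)_∞: sgn(-9282)=−, sgn(26)=+, so +1.
(a,b)_3: α=1, u≡2; β=0, v≡2 (mod 3); (2|3)=-1, (2|3)=-1; sign (−1)^0·-1^0·-1^1 = -1.
(a,b)_13: α=1, u≡1; β=1, v≡5 (mod 13); (1|13)=+1, (5|13)=-1; sign (−1)^0·+1^1·-1^1 = -1.
(a,b)_2: α=1, β=9; u≡7, v≡5 (mod 8); ε(u)ε(v)=1·0, αω(v)=1·1, βω(u)=9·0; sum ≡ 1  ⇒  -1.
(a,b)_11: α=0, u≡2; β=-2, v≡9 (mod 11); (2|11)=-1, (9|11)=+1; sign (−1)^0·-1^-2·+1^0 = +1.
(a,b)_7: α=1, u≡4; β=-2, v≡3 (mod 7); (4|7)=+1, (3|7)=-1; sign (−1)^0·+1^-2·-1^1 = -1.
|Ram(-9282, 26)| = 4, even; anisotropic at {2, 3, 7, 13}.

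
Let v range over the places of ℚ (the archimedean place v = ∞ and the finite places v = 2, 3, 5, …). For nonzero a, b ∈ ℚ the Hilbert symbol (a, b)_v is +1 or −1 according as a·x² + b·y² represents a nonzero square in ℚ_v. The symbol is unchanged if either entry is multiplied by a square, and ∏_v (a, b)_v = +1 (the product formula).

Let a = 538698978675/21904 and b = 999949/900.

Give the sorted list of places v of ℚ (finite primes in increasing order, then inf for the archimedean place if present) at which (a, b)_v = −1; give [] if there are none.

[13, 43]

(a, b) ≡ (244283, 1189) mod (ℚ^×)²; places V = {2, 3, 5, 11, 13, 19, 23, 29, 37, 41, 43, ∞}.
(a,b)_43: α=1, u≡19; β=0, v≡34 (mod 43); (19|43)=-1, (34|43)=-1; sign (−1)^0·-1^0·-1^1 = -1.
(a,b)_41: α=0, u≡20; β=1, v≡3 (mod 41); (20|41)=+1, (3|41)=-1; sign (−1)^0·+1^1·-1^0 = +1.
(a,b)_23: α=1, u≡18; β=0, v≡8 (mod 23); (18|23)=+1, (8|23)=+1; sign (−1)^0·+1^0·+1^1 = +1.
(a,b)_∞: sgn(244283)=+, sgn(1189)=+, so +1.
(a,b)_13: α=1, u≡11; β=0, v≡5 (mod 13); (11|13)=-1, (5|13)=-1; sign (−1)^0·-1^0·-1^1 = -1.
(a,b)_5: α=2, u≡3; β=-2, v≡4 (mod 5); (3|5)=-1, (4|5)=+1; sign (−1)^0·-1^-2·+1^2 = +1.
(a,b)_19: α=1, u≡18; β=0, v≡16 (mod 19); (18|19)=-1, (16|19)=+1; sign (−1)^0·-1^0·+1^1 = +1.
(a,b)_3: α=6, u≡2; β=-2, v≡1 (mod 3); (2|3)=-1, (1|3)=+1; sign (−1)^0·-1^-2·+1^6 = +1.
(a,b)_2: α=-4, β=-2; u≡3, v≡5 (mod 8); ε(u)ε(v)=1·0, αω(v)=-4·1, βω(u)=-2·1; sum ≡ 0  ⇒  +1.
(a,b)_11: α=2, u≡7; β=0, v≡3 (mod 11); (7|11)=-1, (3|11)=+1; sign (−1)^0·-1^0·+1^2 = +1.
(a,b)_29: α=0, u≡6; β=3, v≡12 (mod 29); (6|29)=+1, (12|29)=-1; sign (−1)^0·+1^3·-1^0 = +1.
(a,b)_37: α=-2, u≡21; β=0, v≡2 (mod 37); (21|37)=+1, (2|37)=-1; sign (−1)^0·+1^0·-1^-2 = +1.
(244283, 1189 / ℚ) ramifies at {13, 43}: a division algebra.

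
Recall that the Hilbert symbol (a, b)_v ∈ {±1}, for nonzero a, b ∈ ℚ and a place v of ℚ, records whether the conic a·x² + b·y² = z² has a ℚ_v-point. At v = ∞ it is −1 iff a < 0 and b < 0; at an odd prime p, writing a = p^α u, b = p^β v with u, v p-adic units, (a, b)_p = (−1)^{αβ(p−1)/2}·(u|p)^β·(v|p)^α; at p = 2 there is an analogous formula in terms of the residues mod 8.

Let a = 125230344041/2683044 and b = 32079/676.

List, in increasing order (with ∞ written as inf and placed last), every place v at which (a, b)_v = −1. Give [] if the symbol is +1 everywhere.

[3, 23]

Mod squares: a ≡ 16169, b ≡ 111. Check v ∈ {∞, 2, 3, 7, 11, 13, 17, 19, 23, 37}.
v=13: a=13^-2·(≡12), b=13^-2·(≡2) mod 13; (12|13)=+1, (2|13)=-1; (−1)^{-2·-2·6}·(+1)^-2·(-1)^-2 = +1.
v=17: a=17^0·(≡8), b=17^2·(≡2) mod 17; (8|17)=+1, (2|17)=+1; (−1)^{0·2·8}·(+1)^2·(+1)^0 = +1.
v=3: a=3^-4·(≡2), b=3^1·(≡1) mod 3; (2|3)=-1, (1|3)=+1; (−1)^{-4·1·1}·(-1)^1·(+1)^-4 = -1.
v=23: a=23^3·(≡4), b=23^0·(≡7) mod 23; (4|23)=+1, (7|23)=-1; (−1)^{3·0·11}·(+1)^0·(-1)^3 = -1.
v=7: a=7^-2·(≡6), b=7^0·(≡3) mod 7; (6|7)=-1, (3|7)=-1; (−1)^{-2·0·3}·(-1)^0·(-1)^-2 = +1.
v=11: a=11^4·(≡10), b=11^0·(≡5) mod 11; (10|11)=-1, (5|11)=+1; (−1)^{4·0·5}·(-1)^0·(+1)^4 = +1.
v=37: a=37^1·(≡34), b=37^1·(≡9) mod 37; (34|37)=+1, (9|37)=+1; (−1)^{1·1·18}·(+1)^1·(+1)^1 = +1.
v=2: v_2(a)=-2, v_2(b)=-2; units ≡ 1, 7 (mod 8); ε·ε+αω+βω = 0·1+-2·0+-2·0 ≡ 0  ⇒  (a,b)_2 = +1.
v=19: a=19^1·(≡13), b=19^0·(≡11) mod 19; (13|19)=-1, (11|19)=+1; (−1)^{1·0·9}·(-1)^0·(+1)^1 = +1.
v=∞: 16169 > 0 and 111 > 0  ⇒  (a,b)_∞ = +1.
(16169, 111 / ℚ) ramifies at {3, 23}: a division algebra.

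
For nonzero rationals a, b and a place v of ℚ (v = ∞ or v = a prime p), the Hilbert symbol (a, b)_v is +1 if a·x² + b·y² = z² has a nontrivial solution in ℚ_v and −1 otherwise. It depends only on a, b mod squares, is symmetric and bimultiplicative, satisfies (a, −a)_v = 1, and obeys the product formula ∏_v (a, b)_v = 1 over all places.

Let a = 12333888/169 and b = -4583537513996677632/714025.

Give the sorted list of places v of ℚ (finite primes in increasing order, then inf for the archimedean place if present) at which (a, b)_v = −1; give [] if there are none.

Mod squares: a ≡ 437, b ≡ -2. Check v ∈ {∞, 2, 3, 5, 7, 11, 13, 19, 23}.
v=∞: 437 > 0 and -2 < 0  ⇒  (a,b)_∞ = +1.
v=13: a=13^-2·(≡8), b=13^-4·(≡6) mod 13; (8|13)=-1, (6|13)=-1; (−1)^{-2·-4·6}·(-1)^-4·(-1)^-2 = +1.
v=7: a=7^2·(≡6), b=7^0·(≡6) mod 7; (6|7)=-1, (6|7)=-1; (−1)^{2·0·3}·(-1)^0·(-1)^2 = +1.
v=19: a=19^1·(≡1), b=19^2·(≡11) mod 19; (1|19)=+1, (11|19)=+1; (−1)^{1·2·9}·(+1)^2·(+1)^1 = +1.
v=11: a=11^0·(≡7), b=11^2·(≡4) mod 11; (7|11)=-1, (4|11)=+1; (−1)^{0·2·5}·(-1)^2·(+1)^0 = +1.
v=23: a=23^1·(≡10), b=23^2·(≡14) mod 23; (10|23)=-1, (14|23)=-1; (−1)^{1·2·11}·(-1)^2·(-1)^1 = -1.
v=5: a=5^0·(≡2), b=5^-2·(≡3) mod 5; (2|5)=-1, (3|5)=-1; (−1)^{0·-2·2}·(-1)^-2·(-1)^0 = +1.
v=3: a=3^2·(≡2), b=3^18·(≡1) mod 3; (2|3)=-1, (1|3)=+1; (−1)^{2·18·1}·(-1)^18·(+1)^2 = +1.
v=2: v_2(a)=6, v_2(b)=9; units ≡ 5, 7 (mod 8); ε·ε+αω+βω = 0·1+6·0+9·1 ≡ 1  ⇒  (a,b)_2 = -1.
|Ram(437, -2)| = 2, even; anisotropic at {2, 23}.

[2, 23]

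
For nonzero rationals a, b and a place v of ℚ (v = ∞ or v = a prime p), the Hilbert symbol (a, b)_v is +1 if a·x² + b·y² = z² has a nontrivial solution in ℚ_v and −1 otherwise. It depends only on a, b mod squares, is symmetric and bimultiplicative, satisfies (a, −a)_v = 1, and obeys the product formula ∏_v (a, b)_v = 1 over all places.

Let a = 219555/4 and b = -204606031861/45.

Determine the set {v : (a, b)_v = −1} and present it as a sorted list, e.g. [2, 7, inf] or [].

[2, 17, 19, 41]

(a, b) ≡ (24395, -29255345) mod (ℚ^×)²; places V = {2, 3, 5, 7, 11, 17, 19, 29, 37, 41, ∞}.
(a,b)_17: α=1, u≡3; β=2, v≡3 (mod 17); (3|17)=-1, (3|17)=-1; sign (−1)^0·-1^2·-1^1 = -1.
(a,b)_2: α=-2, β=0; u≡3, v≡7 (mod 8); ε(u)ε(v)=1·1, αω(v)=-2·0, βω(u)=0·1; sum ≡ 1  ⇒  -1.
(a,b)_5: α=1, u≡4; β=-1, v≡1 (mod 5); (4|5)=+1, (1|5)=+1; sign (−1)^0·+1^-1·+1^1 = +1.
(a,b)_11: α=0, u≡7; β=2, v≡10 (mod 11); (7|11)=-1, (10|11)=-1; sign (−1)^0·-1^2·-1^0 = +1.
(a,b)_37: α=0, u≡27; β=1, v≡19 (mod 37); (27|37)=+1, (19|37)=-1; sign (−1)^0·+1^1·-1^0 = +1.
(a,b)_7: α=1, u≡3; β=1, v≡4 (mod 7); (3|7)=-1, (4|7)=+1; sign (−1)^1·-1^1·+1^1 = +1.
(a,b)_29: α=0, u≡28; β=1, v≡17 (mod 29); (28|29)=+1, (17|29)=-1; sign (−1)^0·+1^1·-1^0 = +1.
(a,b)_19: α=0, u≡12; β=1, v≡4 (mod 19); (12|19)=-1, (4|19)=+1; sign (−1)^0·-1^1·+1^0 = -1.
(a,b)_∞: sgn(24395)=+, sgn(-29255345)=−, so +1.
(a,b)_41: α=1, u≡37; β=1, v≡29 (mod 41); (37|41)=+1, (29|41)=-1; sign (−1)^0·+1^1·-1^1 = -1.
(a,b)_3: α=2, u≡2; β=-2, v≡1 (mod 3); (2|3)=-1, (1|3)=+1; sign (−1)^0·-1^-2·+1^2 = +1.
Ram(24395, -29255345) = {2, 17, 19, 41}; no ℚ_2-point on the conic.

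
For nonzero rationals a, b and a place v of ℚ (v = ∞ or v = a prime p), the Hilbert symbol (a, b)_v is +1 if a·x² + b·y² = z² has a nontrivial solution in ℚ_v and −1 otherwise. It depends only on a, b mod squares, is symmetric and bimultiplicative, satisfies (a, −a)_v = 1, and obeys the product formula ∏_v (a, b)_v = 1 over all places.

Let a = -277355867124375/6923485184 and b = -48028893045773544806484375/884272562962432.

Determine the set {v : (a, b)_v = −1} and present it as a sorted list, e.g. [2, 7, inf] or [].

[2, 3, 7, inf]

Mod squares: a ≡ -429, b ≡ -105. Check v ∈ {∞, 2, 3, 5, 7, 11, 13, 31, 37}.
v=7: a=7^-4·(≡6), b=7^-7·(≡5) mod 7; (6|7)=-1, (5|7)=-1; (−1)^{-4·-7·3}·(-1)^-7·(-1)^-4 = -1.
v=31: a=31^4·(≡8), b=31^6·(≡7) mod 31; (8|31)=+1, (7|31)=+1; (−1)^{4·6·15}·(+1)^6·(+1)^4 = +1.
v=5: a=5^4·(≡4), b=5^7·(≡1) mod 5; (4|5)=+1, (1|5)=+1; (−1)^{4·7·2}·(+1)^7·(+1)^4 = +1.
v=2: v_2(a)=-18, v_2(b)=-30; units ≡ 3, 7 (mod 8); ε·ε+αω+βω = 1·1+-18·0+-30·1 ≡ 1  ⇒  (a,b)_2 = -1.
v=11: a=11^-1·(≡3), b=11^0·(≡9) mod 11; (3|11)=+1, (9|11)=+1; (−1)^{-1·0·5}·(+1)^0·(+1)^-1 = +1.
v=3: a=3^3·(≡1), b=3^7·(≡1) mod 3; (1|3)=+1, (1|3)=+1; (−1)^{3·7·1}·(+1)^7·(+1)^3 = -1.
v=∞: -429 < 0 and -105 < 0  ⇒  (a,b)_∞ = -1.
v=37: a=37^2·(≡5), b=37^4·(≡8) mod 37; (5|37)=-1, (8|37)=-1; (−1)^{2·4·18}·(-1)^4·(-1)^2 = +1.
v=13: a=13^1·(≡7), b=13^2·(≡1) mod 13; (7|13)=-1, (1|13)=+1; (−1)^{1·2·6}·(-1)^2·(+1)^1 = +1.
(-429, -105 / ℚ) ramifies at {2, 3, 7, ∞}: a division algebra.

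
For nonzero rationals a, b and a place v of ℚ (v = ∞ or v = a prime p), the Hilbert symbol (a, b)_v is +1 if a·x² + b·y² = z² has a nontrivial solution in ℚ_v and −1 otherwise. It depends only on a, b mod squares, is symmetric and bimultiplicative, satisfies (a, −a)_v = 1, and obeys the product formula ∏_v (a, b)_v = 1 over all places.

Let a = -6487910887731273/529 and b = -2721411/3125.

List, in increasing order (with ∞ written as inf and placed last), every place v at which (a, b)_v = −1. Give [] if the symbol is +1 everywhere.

[3, 5, 13, inf]

(a, b) ≡ (-17017, -255) mod (ℚ^×)²; places V = {2, 3, 5, 7, 11, 13, 17, 23, ∞}.
(a,b)_17: α=1, u≡2; β=1, v≡15 (mod 17); (2|17)=+1, (15|17)=+1; sign (−1)^0·+1^1·+1^1 = +1.
(a,b)_5: α=0, u≡3; β=-5, v≡4 (mod 5); (3|5)=-1, (4|5)=+1; sign (−1)^0·-1^-5·+1^0 = -1.
(a,b)_13: α=1, u≡9; β=0, v≡7 (mod 13); (9|13)=+1, (7|13)=-1; sign (−1)^0·+1^0·-1^1 = -1.
(a,b)_2: α=0, β=0; u≡7, v≡1 (mod 8); ε(u)ε(v)=1·0, αω(v)=0·0, βω(u)=0·0; sum ≡ 0  ⇒  +1.
(a,b)_7: α=3, u≡5; β=2, v≡2 (mod 7); (5|7)=-1, (2|7)=+1; sign (−1)^0·-1^2·+1^3 = +1.
(a,b)_11: α=5, u≡4; β=2, v≡4 (mod 11); (4|11)=+1, (4|11)=+1; sign (−1)^0·+1^2·+1^5 = +1.
(a,b)_23: α=-2, u≡6; β=0, v≡17 (mod 23); (6|23)=+1, (17|23)=-1; sign (−1)^0·+1^0·-1^-2 = +1.
(a,b)_3: α=12, u≡2; β=3, v≡2 (mod 3); (2|3)=-1, (2|3)=-1; sign (−1)^0·-1^3·-1^12 = -1.
(a,b)_∞: sgn(-17017)=−, sgn(-255)=−, so -1.
(-17017, -255 / ℚ) ramifies at {3, 5, 13, ∞}: a division algebra.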